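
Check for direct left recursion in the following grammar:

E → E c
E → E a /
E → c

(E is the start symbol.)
Yes, E is left-recursive

Direct left recursion occurs when N → N α for some non-terminal N (the right-hand side begins with the left-hand side itself).

E → E c: LEFT RECURSIVE (starts with E)
E → E a /: LEFT RECURSIVE (starts with E)
E → c: starts with c

The grammar has direct left recursion on: E.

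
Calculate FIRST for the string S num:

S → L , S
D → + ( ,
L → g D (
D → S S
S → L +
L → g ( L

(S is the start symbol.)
{ 'g' }

FIRST sets of the non-terminals involved (from the grammar, by fixed-point iteration):
  FIRST(S) = { 'g' }

To compute FIRST(S num), process the symbols left to right:
Symbol S is a non-terminal. Add FIRST(S) \ {ε} = { 'g' }
S is not nullable (ε ∉ FIRST(S)), so stop here.
FIRST(S num) = { 'g' }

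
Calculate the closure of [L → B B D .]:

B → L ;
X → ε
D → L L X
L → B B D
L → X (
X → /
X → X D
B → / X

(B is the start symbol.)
{ [L → B B D .] }

Start with: [L → B B D .]
The dot is at the end, so nothing is added.

CLOSURE = { [L → B B D .] }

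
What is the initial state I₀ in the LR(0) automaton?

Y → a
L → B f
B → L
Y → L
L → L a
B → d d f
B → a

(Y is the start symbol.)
First, augment the grammar with Y' → Y
I₀ = CLOSURE({ [Y' → . Y] }):
  [Y' → . Y] has the dot before Y: add [Y → . a], [Y → . L]
  [Y → . L] has the dot before L: add [L → . B f], [L → . L a]
  [L → . B f] has the dot before B: add [B → . L], [B → . d d f], [B → . a]
No further items can be added.

I₀ = { [B → . L], [B → . a], [B → . d d f], [L → . B f], [L → . L a], [Y → . L], [Y → . a], [Y' → . Y] }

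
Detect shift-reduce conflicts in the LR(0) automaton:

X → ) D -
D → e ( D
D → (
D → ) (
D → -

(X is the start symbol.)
No shift-reduce conflicts

A shift-reduce conflict occurs when an LR(0) state has both:
  - a complete (reduce) item [A → α .] (dot at the end), and
  - a shift item [B → β . c γ] (dot before a terminal).

Augment with X' → X and build the canonical LR(0) collection (I0 = CLOSURE({[X' → . X]}), then GOTO on every symbol after a dot until no new states appear). It has 12 states:
  I0: { [X → . ) D -], [X' → . X] }  — shift
  I1: { [D → . (], [D → . ) (], [D → . -], [D → . e ( D], [X → ) . D -] }  — shift
  I2: { [X' → X .] }  — accept
  I3: { [D → ( .] }  — reduce
  I4: { [D → ) . (] }  — shift
  I5: { [D → - .] }  — reduce
  I6: { [X → ) D . -] }  — shift
  I7: { [D → e . ( D] }  — shift
  I8: { [D → . (], [D → . ) (], [D → . -], [D → . e ( D], [D → e ( . D] }  — shift
  I9: { [D → e ( D .] }  — reduce
  I10: { [X → ) D - .] }  — reduce
  I11: { [D → ) ( .] }  — reduce

No state contains both a complete item and a shift item.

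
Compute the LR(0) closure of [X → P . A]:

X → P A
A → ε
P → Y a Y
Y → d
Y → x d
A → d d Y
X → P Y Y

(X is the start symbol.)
{ [A → . d d Y], [A → .], [X → P . A] }

To compute CLOSURE, for each item [A → α.Bβ] where B is a non-terminal, add [B → .γ] for all productions B → γ; repeat for the newly added items until nothing changes.

Start with: [X → P . A]
  [X → P . A] has the dot before A: add [A → .], [A → . d d Y]
No further items can be added.

CLOSURE = { [A → . d d Y], [A → .], [X → P . A] }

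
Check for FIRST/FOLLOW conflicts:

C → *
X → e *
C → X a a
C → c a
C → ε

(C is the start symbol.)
Nullable non-terminals: C.
FIRST sets used below: FIRST(X) = { 'e' }

C: nullable alternative(s) C → ε; FOLLOW(C) = { $ }
  C → *: FIRST \ {ε} = { '*' } — disjoint from FOLLOW(C)
  C → X a a: FIRST \ {ε} = { 'e' } — disjoint from FOLLOW(C)
  C → c a: FIRST \ {ε} = { 'c' } — disjoint from FOLLOW(C)
  C → ε: FIRST \ {ε} = { } — this is the only nullable alternative, skip

X has no nullable alternative, so no FIRST/FOLLOW check is needed there.

No FIRST/FOLLOW conflicts found.

Answer: No FIRST/FOLLOW conflicts.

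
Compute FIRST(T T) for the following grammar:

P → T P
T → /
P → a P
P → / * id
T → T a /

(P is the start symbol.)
{ '/' }

FIRST sets of the non-terminals involved (from the grammar, by fixed-point iteration):
  FIRST(T) = { '/' }

To compute FIRST(T T), process the symbols left to right:
Symbol T is a non-terminal. Add FIRST(T) \ {ε} = { '/' }
T is not nullable (ε ∉ FIRST(T)), so stop here.
FIRST(T T) = { '/' }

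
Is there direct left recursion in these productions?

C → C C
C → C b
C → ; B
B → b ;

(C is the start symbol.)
Direct left recursion occurs when N → N α for some non-terminal N (the right-hand side begins with the left-hand side itself).

C → C C: LEFT RECURSIVE (starts with C)
C → C b: LEFT RECURSIVE (starts with C)
C → ; B: starts with ';'
B → b ;: starts with b

The grammar has direct left recursion on: C.

Answer: Yes, C is left-recursive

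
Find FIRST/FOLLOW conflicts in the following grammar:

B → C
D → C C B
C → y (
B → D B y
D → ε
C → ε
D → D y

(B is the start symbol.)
Yes. B → D B y with FOLLOW(B) on { 'y' }; D → C C B with FOLLOW(D) on { 'y' }; D → D y with FOLLOW(D) on { 'y' }; C → y '(' with FOLLOW(C) on { 'y' }

Nullable non-terminals: B, C, D.
FIRST sets used below: FIRST(C) = { 'y', ε }, FIRST(D) = { 'y', ε }, FIRST(B) = { 'y', ε }

B: nullable alternative(s) B → C; FOLLOW(B) = { $, 'y' }
  B → C: FIRST \ {ε} = { 'y' } — this is the only nullable alternative, skip
  B → D B y: FIRST \ {ε} = { 'y' } — overlaps FOLLOW(B) on { 'y' }: CONFLICT

C: nullable alternative(s) C → ε; FOLLOW(C) = { $, 'y' }
  C → y (: FIRST \ {ε} = { 'y' } — overlaps FOLLOW(C) on { 'y' }: CONFLICT
  C → ε: FIRST \ {ε} = { } — this is the only nullable alternative, skip

D: nullable alternative(s) D → C C B, D → ε; FOLLOW(D) = { 'y' }
  D → C C B: FIRST \ {ε} = { 'y' } — overlaps FOLLOW(D) on { 'y' }: CONFLICT
  D → ε: FIRST \ {ε} = { } — disjoint from FOLLOW(D)
  D → D y: FIRST \ {ε} = { 'y' } — overlaps FOLLOW(D) on { 'y' }: CONFLICT

So the grammar has 4 FIRST/FOLLOW conflicts (marked CONFLICT above).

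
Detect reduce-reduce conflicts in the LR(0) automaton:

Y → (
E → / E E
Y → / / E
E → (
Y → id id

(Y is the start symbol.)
No reduce-reduce conflicts

Augment with Y' → Y and build the canonical LR(0) collection (I0 = CLOSURE({[Y' → . Y]}), then GOTO on every symbol after a dot until no new states appear). It has 12 states:
  I0: { [Y → . (], [Y → . / / E], [Y → . id id], [Y' → . Y] }  — shift
  I1: { [Y → ( .] }  — reduce
  I2: { [Y → / . / E] }  — shift
  I3: { [Y' → Y .] }  — accept
  I4: { [Y → id . id] }  — shift
  I5: { [Y → id id .] }  — reduce
  I6: { [E → . (], [E → . / E E], [Y → / / . E] }  — shift
  I7: { [E → ( .] }  — reduce
  I8: { [E → . (], [E → . / E E], [E → / . E E] }  — shift
  I9: { [Y → / / E .] }  — reduce
  I10: { [E → . (], [E → . / E E], [E → / E . E] }  — shift
  I11: { [E → / E E .] }  — reduce

No state contains more than one complete item.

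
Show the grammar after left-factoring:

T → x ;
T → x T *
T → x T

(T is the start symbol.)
Left-factoring transforms A → αβ₁ | αβ₂ into A → αA' and A' → β₁ | β₂
(α is the longest common prefix among the alternatives). Repeat until
no nonterminal has two alternatives with a common prefix.

Round 1: T has alternatives sharing prefix 'x'. Introduce T': T → x T'
  Add: T' → ;
  Add: T' → T *
  Add: T' → T

Round 2: T' has alternatives sharing prefix 'T'. Introduce T'': T' → T T''
  Add: T'' → *
  Add: T'' → ε

No remaining common prefixes — done.

Resulting grammar:
T → x T'
T' → ;
T' → T T''
T'' → *
T'' → ε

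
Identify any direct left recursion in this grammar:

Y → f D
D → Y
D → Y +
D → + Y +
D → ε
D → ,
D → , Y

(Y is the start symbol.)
No direct left recursion

Direct left recursion occurs when N → N α for some non-terminal N (the right-hand side begins with the left-hand side itself).

Y → f D: starts with f
D → Y: starts with Y
D → Y +: starts with Y
D → + Y +: starts with '+'
D → ε: starts with ε
D → ,: starts with ','
D → , Y: starts with ','

No direct left recursion found.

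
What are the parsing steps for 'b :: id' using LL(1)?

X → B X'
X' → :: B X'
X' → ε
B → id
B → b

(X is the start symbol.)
Stack is shown with the top on the left.

Stack      Input      Action
----------------------------
X $        b :: id $  output X → B X'
B X' $     b :: id $  output B → b
b X' $     b :: id $  match 'b'
X' $       :: id $    output X' → :: B X'
:: B X' $  :: id $    match '::'
B X' $     id $       output B → id
id X' $    id $       match 'id'
X' $       $          output X' → ε
$          $          accept

The string is accepted.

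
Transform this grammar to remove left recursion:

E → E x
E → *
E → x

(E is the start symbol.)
E is directly left-recursive. The standard transformation for
  A → A α₁ | ... | A α_m | β₁ | ... | β_n
is
  A  → β₁ A' | ... | β_n A'
  A' → α₁ A' | ... | α_m A' | ε

E → * becomes E → * E'
E → x becomes E → x E'
E → E x becomes E' → x E'
Add E' → ε

Resulting grammar:
E → * E'
E → x E'
E' → x E'
E' → ε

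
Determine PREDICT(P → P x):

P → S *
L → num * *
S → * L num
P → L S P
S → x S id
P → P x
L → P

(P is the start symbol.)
{ '*', 'num', 'x' }

PREDICT(P → P x) = (FIRST(RHS) \ {ε}) ∪ (FOLLOW(P) if ε ∈ FIRST(RHS), i.e. RHS ⇒* ε)
FIRST(P) = { '*', 'num', 'x' }
FIRST(P x) = { '*', 'num', 'x' }
ε ∉ FIRST(P x), so FOLLOW(P) is not added.
PREDICT(P → P x) = { '*', 'num', 'x' }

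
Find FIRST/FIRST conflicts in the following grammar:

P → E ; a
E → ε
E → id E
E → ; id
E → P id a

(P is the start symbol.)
Yes. E → id E / E → P id a on { 'id' }; E → ';' id / E → P id a on { ';' }

FIRST sets of the non-terminals at (or reachable through a nullable prefix from) the front of some alternative:
  FIRST(P) = { ';', 'id' }

Productions for E:
  E → ε: FIRST = { ε }
  E → id E: FIRST = { 'id' }
  E → ; id: FIRST = { ';' }
  E → P id a: FIRST = { ';', 'id' }
P has only one production, so no FIRST/FIRST conflict is possible there.

Conflict for E: E → id E and E → P id a
  Overlap: { 'id' }
Conflict for E: E → ; id and E → P id a
  Overlap: { ';' }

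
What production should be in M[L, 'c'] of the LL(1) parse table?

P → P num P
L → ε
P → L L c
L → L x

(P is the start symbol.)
L → ε

To find M[L, 'c'], we find productions for L where 'c' is in the predict set (PREDICT(N → α) = (FIRST(α) \ {ε}) ∪ (FOLLOW(N) if α ⇒* ε)).

Relevant sets:
  FIRST(L) = { 'x', ε }
  FOLLOW(L) = { 'c', 'x' }

L → ε: PREDICT = { 'c', 'x' }
  'c' is in predict set, so this production goes in M[L, 'c']
L → L x: PREDICT = { 'x' }

M[L, 'c'] = L → ε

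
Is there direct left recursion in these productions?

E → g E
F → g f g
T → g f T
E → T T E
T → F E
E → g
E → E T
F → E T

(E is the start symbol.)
E → g E: starts with g
F → g f g: starts with g
T → g f T: starts with g
E → T T E: starts with T
T → F E: starts with F
E → g: starts with g
E → E T: LEFT RECURSIVE (starts with E)
F → E T: starts with E

The grammar has direct left recursion on: E.

Answer: Yes, E is left-recursive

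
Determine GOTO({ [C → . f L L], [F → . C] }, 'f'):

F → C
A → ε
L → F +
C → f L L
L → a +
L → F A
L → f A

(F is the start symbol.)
GOTO(I, 'f') = CLOSURE({ [A → αX.β] : [A → α.Xβ] ∈ I, X = 'f' })

Items with dot before 'f', with the dot advanced:
  [C → . f L L] → [C → f . L L]
Closure of the advanced items:
  [C → f . L L] has the dot before L: add [L → . F +], [L → . a +], [L → . F A], [L → . f A]
  [L → . F +] has the dot before F: add [F → . C]
  [F → . C] has the dot before C: add [C → . f L L]

GOTO = { [C → . f L L], [C → f . L L], [F → . C], [L → . F +], [L → . F A], [L → . a +], [L → . f A] }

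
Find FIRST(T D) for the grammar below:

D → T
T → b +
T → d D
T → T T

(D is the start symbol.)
FIRST sets of the non-terminals involved (from the grammar, by fixed-point iteration):
  FIRST(T) = { 'b', 'd' }

To compute FIRST(T D), process the symbols left to right:
Symbol T is a non-terminal. Add FIRST(T) \ {ε} = { 'b', 'd' }
T is not nullable (ε ∉ FIRST(T)), so stop here.
FIRST(T D) = { 'b', 'd' }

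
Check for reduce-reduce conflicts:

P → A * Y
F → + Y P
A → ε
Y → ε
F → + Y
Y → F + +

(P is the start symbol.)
A reduce-reduce conflict occurs when an LR(0) state has two complete items [A → α .] and [B → β .] — both call for a reduction, and with no lookahead the parser cannot choose between them.

Augment with P' → P and build the canonical LR(0) collection (I0 = CLOSURE({[P' → . P]}), then GOTO on every symbol after a dot until no new states appear). It has 11 states:
  I0: { [A → .], [P → . A * Y], [P' → . P] }  — reduce
  I1: { [P → A . * Y] }  — shift
  I2: { [P' → P .] }  — accept
  I3: { [F → . + Y P], [F → . + Y], [P → A * . Y], [Y → . F + +], [Y → .] }  — shift, reduce
  I4: { [F → + . Y P], [F → + . Y], [F → . + Y P], [F → . + Y], [Y → . F + +], [Y → .] }  — shift, reduce
  I5: { [Y → F . + +] }  — shift
  I6: { [P → A * Y .] }  — reduce
  I7: { [Y → F + . +] }  — shift
  I8: { [Y → F + + .] }  — reduce
  I9: { [A → .], [F → + Y . P], [F → + Y .], [P → . A * Y] }  — 2 reduces
  I10: { [F → + Y P .] }  — reduce

I9 contains complete items [A → .], [F → + Y .] — reduce-reduce conflict.

Answer: Yes — I9: [A → .] vs [F → + Y .]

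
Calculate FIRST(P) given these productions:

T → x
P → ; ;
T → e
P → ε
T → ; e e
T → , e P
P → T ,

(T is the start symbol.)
{ ',', ';', 'e', 'x', ε }

To compute FIRST(P), examine every production with P on the left-hand side, reading each right-hand side left to right until a non-nullable symbol is reached.

FIRST sets of the other non-terminals involved (by the same procedure, iterated to a fixed point):
  FIRST(T) = { ',', ';', 'e', 'x' }

From P → ; ;:
  - ';' is a terminal: add ';' and stop
From P → ε:
  - ε-production, so ε ∈ FIRST(P)
From P → T ,:
  - T is a non-terminal: add FIRST(T) \ {ε} = { ',', ';', 'e', 'x' }
    T is not nullable, so stop

Collecting: FIRST(P) = { ',', ';', 'e', 'x', ε }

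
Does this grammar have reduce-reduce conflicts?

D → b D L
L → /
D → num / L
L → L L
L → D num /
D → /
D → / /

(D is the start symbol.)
Yes — I6: [D → / .] vs [L → / .]

A reduce-reduce conflict occurs when an LR(0) state has two complete items [A → α .] and [B → β .] — both call for a reduction, and with no lookahead the parser cannot choose between them.

Augment with D' → D and build the canonical LR(0) collection (I0 = CLOSURE({[D' → . D]}), then GOTO on every symbol after a dot until no new states appear). It has 15 states:
  I0: { [D → . / /], [D → . /], [D → . b D L], [D → . num / L], [D' → . D] }  — shift
  I1: { [D → / . /], [D → / .] }  — shift, reduce
  I2: { [D' → D .] }  — accept
  I3: { [D → . / /], [D → . /], [D → . b D L], [D → . num / L], [D → b . D L] }  — shift
  I4: { [D → num . / L] }  — shift
  I5: { [D → . / /], [D → . /], [D → . b D L], [D → . num / L], [D → num / . L], [L → . /], [L → . D num /], [L → . L L] }  — shift
  I6: { [D → / . /], [D → / .], [L → / .] }  — shift, 2 reduces
  I7: { [L → D . num /] }  — shift
  I8: { [D → . / /], [D → . /], [D → . b D L], [D → . num / L], [D → num / L .], [L → . /], [L → . D num /], [L → . L L], [L → L . L] }  — shift, reduce
  I9: { [D → . / /], [D → . /], [D → . b D L], [D → . num / L], [L → . /], [L → . D num /], [L → . L L], [L → L . L], [L → L L .] }  — shift, reduce
  I10: { [L → D num . /] }  — shift
  I11: { [L → D num / .] }  — reduce
  I12: { [D → / / .] }  — reduce
  I13: { [D → . / /], [D → . /], [D → . b D L], [D → . num / L], [D → b D . L], [L → . /], [L → . D num /], [L → . L L] }  — shift
  I14: { [D → . / /], [D → . /], [D → . b D L], [D → . num / L], [D → b D L .], [L → . /], [L → . D num /], [L → . L L], [L → L . L] }  — shift, reduce

I6 contains complete items [D → / .], [L → / .] — reduce-reduce conflict.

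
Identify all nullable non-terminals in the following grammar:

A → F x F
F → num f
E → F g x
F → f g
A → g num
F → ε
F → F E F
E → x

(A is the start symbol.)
A non-terminal is nullable if it can derive ε (the empty string): either it has an ε-production, or it has a production whose right-hand side consists entirely of nullable non-terminals.

ε-productions: F → ε
So F is immediately nullable.
No further non-terminal can be added: every production for the remaining non-terminals contains a terminal or a non-nullable non-terminal.
Nullable = { 'F' }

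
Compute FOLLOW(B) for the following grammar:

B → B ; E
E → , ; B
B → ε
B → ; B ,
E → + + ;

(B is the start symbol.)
B is the start symbol, so $ ∈ FOLLOW(B).
In B → B ; E: B is followed by ';' E, add FIRST(';' E) \ {ε} = { ';' }
In E → , ; B: B is at the end, add FOLLOW(E)
In B → ; B ,: B is followed by ',', add FIRST(',') \ {ε} = { ',' }

The FOLLOW sets referred to above (computed the same way, to a fixed point):
  FOLLOW(E) = { $, ',', ';' }

Taking the union: FOLLOW(B) = { $, ',', ';' }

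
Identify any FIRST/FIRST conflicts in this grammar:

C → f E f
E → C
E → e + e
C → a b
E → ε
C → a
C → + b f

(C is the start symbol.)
FIRST sets of the non-terminals at (or reachable through a nullable prefix from) the front of some alternative:
  FIRST(C) = { '+', 'a', 'f' }

Productions for C:
  C → f E f: FIRST = { 'f' }
  C → a b: FIRST = { 'a' }
  C → a: FIRST = { 'a' }
  C → + b f: FIRST = { '+' }
Productions for E:
  E → C: FIRST = { '+', 'a', 'f' }
  E → e + e: FIRST = { 'e' }
  E → ε: FIRST = { ε }

Conflict for C: C → a b and C → a
  Overlap: { 'a' }

Answer: Yes. C → a b / C → a on { 'a' }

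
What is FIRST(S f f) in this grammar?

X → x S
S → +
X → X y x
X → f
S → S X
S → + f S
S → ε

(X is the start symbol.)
{ '+', 'f', 'x' }

FIRST sets of the non-terminals involved (from the grammar, by fixed-point iteration):
  FIRST(S) = { '+', 'f', 'x', ε }

To compute FIRST(S f f), process the symbols left to right:
Symbol S is a non-terminal. Add FIRST(S) \ {ε} = { '+', 'f', 'x' }
S is nullable (ε ∈ FIRST(S)), continue to the next symbol.
Symbol f is a terminal. Add 'f' and stop.
FIRST(S f f) = { '+', 'f', 'x' }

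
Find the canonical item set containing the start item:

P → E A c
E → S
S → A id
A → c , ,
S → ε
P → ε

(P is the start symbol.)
First, augment the grammar with P' → P
I₀ = CLOSURE({ [P' → . P] }):
  [P' → . P] has the dot before P: add [P → . E A c], [P → .]
  [P → . E A c] has the dot before E: add [E → . S]
  [E → . S] has the dot before S: add [S → . A id], [S → .]
  [S → . A id] has the dot before A: add [A → . c , ,]
No further items can be added.

I₀ = { [A → . c , ,], [E → . S], [P → . E A c], [P → .], [P' → . P], [S → . A id], [S → .] }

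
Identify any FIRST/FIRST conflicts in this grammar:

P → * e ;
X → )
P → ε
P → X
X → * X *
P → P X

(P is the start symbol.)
A FIRST/FIRST conflict occurs when two productions N → α and N → β for the same non-terminal have FIRST(α) ∩ FIRST(β) ≠ ∅ (with ε ∈ FIRST of a nullable right-hand side, so two nullable alternatives also conflict).

FIRST sets of the non-terminals at (or reachable through a nullable prefix from) the front of some alternative:
  FIRST(X) = { ')', '*' }
  FIRST(P) = { ')', '*', ε }

Productions for P:
  P → * e ;: FIRST = { '*' }
  P → ε: FIRST = { ε }
  P → X: FIRST = { ')', '*' }
  P → P X: FIRST = { ')', '*' }
Productions for X:
  X → ): FIRST = { ')' }
  X → * X *: FIRST = { '*' }

Conflict for P: P → * e ; and P → X
  Overlap: { '*' }
Conflict for P: P → * e ; and P → P X
  Overlap: { '*' }
Conflict for P: P → X and P → P X
  Overlap: { ')', '*' }

Answer: Yes. P → '*' e ';' / P → X on { '*' }; P → '*' e ';' / P → P X on { '*' }; P → X / P → P X on { ')', '*' }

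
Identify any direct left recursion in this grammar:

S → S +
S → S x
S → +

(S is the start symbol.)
Yes, S is left-recursive

Direct left recursion occurs when N → N α for some non-terminal N (the right-hand side begins with the left-hand side itself).

S → S +: LEFT RECURSIVE (starts with S)
S → S x: LEFT RECURSIVE (starts with S)
S → +: starts with '+'

The grammar has direct left recursion on: S.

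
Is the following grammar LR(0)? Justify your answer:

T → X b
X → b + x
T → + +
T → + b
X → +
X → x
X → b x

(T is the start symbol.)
No. Shift-reduce conflict between [X → + .] and [T → + . +]

Augment with T' → T and build the canonical LR(0) collection (I0 = CLOSURE({[T' → . T]}), then GOTO on every symbol after a dot until no new states appear). It has 12 states:
  I0: { [T → . + +], [T → . + b], [T → . X b], [T' → . T], [X → . +], [X → . b + x], [X → . b x], [X → . x] }  — shift
  I1: { [T → + . +], [T → + . b], [X → + .] }  — shift, reduce
  I2: { [T' → T .] }  — accept
  I3: { [T → X . b] }  — shift
  I4: { [X → b . + x], [X → b . x] }  — shift
  I5: { [X → x .] }  — reduce
  I6: { [X → b + . x] }  — shift
  I7: { [X → b x .] }  — reduce
  I8: { [X → b + x .] }  — reduce
  I9: { [T → X b .] }  — reduce
  I10: { [T → + + .] }  — reduce
  I11: { [T → + b .] }  — reduce

Conflict in state I1:
  Shift-reduce conflict between [X → + .] and [T → + . +]
So the grammar is NOT LR(0).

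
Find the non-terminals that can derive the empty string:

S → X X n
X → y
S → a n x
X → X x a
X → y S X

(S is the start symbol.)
There are no ε-productions, so no non-terminal can derive ε.
No non-terminals are nullable.

Answer: None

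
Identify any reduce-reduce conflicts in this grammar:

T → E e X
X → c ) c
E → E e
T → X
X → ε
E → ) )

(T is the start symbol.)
Yes — I8: [E → E e .] vs [X → .]

Augment with T' → T and build the canonical LR(0) collection (I0 = CLOSURE({[T' → . T]}), then GOTO on every symbol after a dot until no new states appear). It has 11 states:
  I0: { [E → . ) )], [E → . E e], [T → . E e X], [T → . X], [T' → . T], [X → . c ) c], [X → .] }  — shift, reduce
  I1: { [E → ) . )] }  — shift
  I2: { [E → E . e], [T → E . e X] }  — shift
  I3: { [T' → T .] }  — accept
  I4: { [T → X .] }  — reduce
  I5: { [X → c . ) c] }  — shift
  I6: { [X → c ) . c] }  — shift
  I7: { [X → c ) c .] }  — reduce
  I8: { [E → E e .], [T → E e . X], [X → . c ) c], [X → .] }  — shift, 2 reduces
  I9: { [T → E e X .] }  — reduce
  I10: { [E → ) ) .] }  — reduce

I8 contains complete items [E → E e .], [X → .] — reduce-reduce conflict.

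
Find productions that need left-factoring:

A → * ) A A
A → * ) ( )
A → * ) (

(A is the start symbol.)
Yes, A has productions with common prefix '* )'

Left-factoring is needed when two productions for the same non-terminal
share a common prefix on the right-hand side.

Productions for A:
  A → * ) A A
  A → * ) ( )
  A → * ) (

Found common prefix '* )' in productions for A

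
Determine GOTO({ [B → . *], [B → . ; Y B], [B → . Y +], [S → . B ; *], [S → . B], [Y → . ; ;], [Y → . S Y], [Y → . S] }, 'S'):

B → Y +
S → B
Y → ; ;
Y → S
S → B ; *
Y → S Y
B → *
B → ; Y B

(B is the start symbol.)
GOTO(I, 'S') = CLOSURE({ [A → αX.β] : [A → α.Xβ] ∈ I, X = 'S' })

Items with dot before 'S', with the dot advanced:
  [Y → . S] → [Y → S .]
  [Y → . S Y] → [Y → S . Y]
Closure of the advanced items:
  [Y → S . Y] has the dot before Y: add [Y → . ; ;], [Y → . S], [Y → . S Y]
  [Y → . S] has the dot before S: add [S → . B], [S → . B ; *]
  [S → . B] has the dot before B: add [B → . Y +], [B → . *], [B → . ; Y B]

GOTO = { [B → . *], [B → . ; Y B], [B → . Y +], [S → . B ; *], [S → . B], [Y → . ; ;], [Y → . S Y], [Y → . S], [Y → S . Y], [Y → S .] }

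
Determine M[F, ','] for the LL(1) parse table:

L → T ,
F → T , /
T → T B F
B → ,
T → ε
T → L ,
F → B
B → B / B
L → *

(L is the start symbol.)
F → T , /, F → B

To find M[F, ','], we find productions for F where ',' is in the predict set (PREDICT(N → α) = (FIRST(α) \ {ε}) ∪ (FOLLOW(N) if α ⇒* ε)).

Relevant sets:
  FIRST(T) = { '*', ',', ε }
  FIRST(B) = { ',' }

F → T , /: PREDICT = { '*', ',' }
  ',' is in predict set, so this production goes in M[F, ',']
F → B: PREDICT = { ',' }
  ',' is in predict set, so this production goes in M[F, ',']

M[F, ','] = F → T , /, F → B  (a multiply-defined cell — the grammar is not LL(1))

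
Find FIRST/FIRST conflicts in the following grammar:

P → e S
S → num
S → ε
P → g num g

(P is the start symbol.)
Productions for P:
  P → e S: FIRST = { 'e' }
  P → g num g: FIRST = { 'g' }
Productions for S:
  S → num: FIRST = { 'num' }
  S → ε: FIRST = { ε }

All alternatives of each non-terminal have pairwise disjoint FIRST sets.

Answer: No FIRST/FIRST conflicts.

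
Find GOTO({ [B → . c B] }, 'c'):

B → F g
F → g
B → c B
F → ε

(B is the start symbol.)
{ [B → . F g], [B → . c B], [B → c . B], [F → . g], [F → .] }

GOTO(I, 'c') = CLOSURE({ [A → αX.β] : [A → α.Xβ] ∈ I, X = 'c' })

Items with dot before 'c', with the dot advanced:
  [B → . c B] → [B → c . B]
Closure of the advanced items:
  [B → c . B] has the dot before B: add [B → . F g], [B → . c B]
  [B → . F g] has the dot before F: add [F → . g], [F → .]

GOTO = { [B → . F g], [B → . c B], [B → c . B], [F → . g], [F → .] }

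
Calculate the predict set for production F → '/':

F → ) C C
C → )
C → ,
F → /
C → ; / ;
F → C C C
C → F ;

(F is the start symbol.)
{ '/' }

PREDICT(F → '/') = (FIRST(RHS) \ {ε}) ∪ (FOLLOW(F) if ε ∈ FIRST(RHS), i.e. RHS ⇒* ε)
FIRST('/') = { '/' }
ε ∉ FIRST('/'), so FOLLOW(F) is not added.
PREDICT(F → '/') = { '/' }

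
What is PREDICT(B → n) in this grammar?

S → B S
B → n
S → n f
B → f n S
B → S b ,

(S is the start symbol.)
PREDICT(B → n) = (FIRST(RHS) \ {ε}) ∪ (FOLLOW(B) if ε ∈ FIRST(RHS), i.e. RHS ⇒* ε)
FIRST(n) = { 'n' }
ε ∉ FIRST(n), so FOLLOW(B) is not added.
PREDICT(B → n) = { 'n' }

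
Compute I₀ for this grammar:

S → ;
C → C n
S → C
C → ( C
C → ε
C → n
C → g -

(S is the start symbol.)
First, augment the grammar with S' → S
I₀ = CLOSURE({ [S' → . S] }):
  [S' → . S] has the dot before S: add [S → . ;], [S → . C]
  [S → . C] has the dot before C: add [C → . C n], [C → . ( C], [C → .], [C → . n], [C → . g -]
No further items can be added.

I₀ = { [C → . ( C], [C → . C n], [C → . g -], [C → . n], [C → .], [S → . ;], [S → . C], [S' → . S] }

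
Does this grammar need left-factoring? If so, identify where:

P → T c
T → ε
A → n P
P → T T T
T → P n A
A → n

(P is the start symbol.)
Left-factoring is needed when two productions for the same non-terminal
share a common prefix on the right-hand side.

Productions for P:
  P → T c
  P → T T T
Productions for T:
  T → ε
  T → P n A
Productions for A:
  A → n P
  A → n

Found common prefix 'T' in productions for P
Found common prefix 'n' in productions for A

Answer: Yes, P has productions with common prefix 'T'; A has productions with common prefix 'n'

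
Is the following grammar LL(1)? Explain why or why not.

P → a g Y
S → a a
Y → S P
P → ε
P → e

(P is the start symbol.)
A grammar is LL(1) if for each non-terminal N with multiple productions, the predict sets of those productions are pairwise disjoint, where PREDICT(N → α) = (FIRST(α) \ {ε}) ∪ (FOLLOW(N) if α ⇒* ε).

Relevant sets:
  FOLLOW(P) = { $ }

For P:
  PREDICT(P → a g Y) = { 'a' }
  PREDICT(P → ε) = { $ }
  PREDICT(P → e) = { 'e' }
S, Y have a single production, so nothing to check there.

All predict sets are disjoint. The grammar IS LL(1).

Answer: Yes, the grammar is LL(1).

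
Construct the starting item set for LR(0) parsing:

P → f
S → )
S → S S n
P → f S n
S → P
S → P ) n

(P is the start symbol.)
{ [P → . f S n], [P → . f], [P' → . P] }

First, augment the grammar with P' → P
I₀ = CLOSURE({ [P' → . P] }):
  [P' → . P] has the dot before P: add [P → . f], [P → . f S n]
No further items can be added.

I₀ = { [P → . f S n], [P → . f], [P' → . P] }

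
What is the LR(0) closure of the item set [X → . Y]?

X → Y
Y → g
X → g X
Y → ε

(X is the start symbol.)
{ [X → . Y], [Y → . g], [Y → .] }

To compute CLOSURE, for each item [A → α.Bβ] where B is a non-terminal, add [B → .γ] for all productions B → γ; repeat for the newly added items until nothing changes.

Start with: [X → . Y]
  [X → . Y] has the dot before Y: add [Y → . g], [Y → .]
No further items can be added.

CLOSURE = { [X → . Y], [Y → . g], [Y → .] }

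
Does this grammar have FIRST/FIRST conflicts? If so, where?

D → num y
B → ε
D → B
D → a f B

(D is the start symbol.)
A FIRST/FIRST conflict occurs when two productions N → α and N → β for the same non-terminal have FIRST(α) ∩ FIRST(β) ≠ ∅ (with ε ∈ FIRST of a nullable right-hand side, so two nullable alternatives also conflict).

FIRST sets of the non-terminals at (or reachable through a nullable prefix from) the front of some alternative:
  FIRST(B) = { ε }

Productions for D:
  D → num y: FIRST = { 'num' }
  D → B: FIRST = { ε }
  D → a f B: FIRST = { 'a' }
B has only one production, so no FIRST/FIRST conflict is possible there.

All alternatives of each non-terminal have pairwise disjoint FIRST sets.

Answer: No FIRST/FIRST conflicts.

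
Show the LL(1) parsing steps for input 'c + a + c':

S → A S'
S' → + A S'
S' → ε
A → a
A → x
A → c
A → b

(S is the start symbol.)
LL(1) parsing maintains a stack (initially the start symbol over $) and the input. At each step: if the stack top is a terminal, match it against the current input token; if it is a non-terminal N, replace it with the RHS of M[N, lookahead] (the unique production whose predict set contains the lookahead).

Stack is shown with the top on the left.

Stack     Input        Action
-----------------------------
S $       c + a + c $  output S → A S'
A S' $    c + a + c $  output A → c
c S' $    c + a + c $  match 'c'
S' $      + a + c $    output S' → + A S'
+ A S' $  + a + c $    match '+'
A S' $    a + c $      output A → a
a S' $    a + c $      match 'a'
S' $      + c $        output S' → + A S'
+ A S' $  + c $        match '+'
A S' $    c $          output A → c
c S' $    c $          match 'c'
S' $      $            output S' → ε
$         $            accept

The string is accepted.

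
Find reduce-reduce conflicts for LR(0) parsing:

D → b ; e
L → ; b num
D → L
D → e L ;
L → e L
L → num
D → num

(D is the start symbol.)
Yes — I6: [D → num .] vs [L → num .]

A reduce-reduce conflict occurs when an LR(0) state has two complete items [A → α .] and [B → β .] — both call for a reduction, and with no lookahead the parser cannot choose between them.

Augment with D' → D and build the canonical LR(0) collection (I0 = CLOSURE({[D' → . D]}), then GOTO on every symbol after a dot until no new states appear). It has 16 states:
  I0: { [D → . L], [D → . b ; e], [D → . e L ;], [D → . num], [D' → . D], [L → . ; b num], [L → . e L], [L → . num] }  — shift
  I1: { [L → ; . b num] }  — shift
  I2: { [D' → D .] }  — accept
  I3: { [D → L .] }  — reduce
  I4: { [D → b . ; e] }  — shift
  I5: { [D → e . L ;], [L → . ; b num], [L → . e L], [L → . num], [L → e . L] }  — shift
  I6: { [D → num .], [L → num .] }  — 2 reduces
  I7: { [D → e L . ;], [L → e L .] }  — shift, reduce
  I8: { [L → . ; b num], [L → . e L], [L → . num], [L → e . L] }  — shift
  I9: { [L → num .] }  — reduce
  I10: { [L → e L .] }  — reduce
  I11: { [D → e L ; .] }  — reduce
  I12: { [D → b ; . e] }  — shift
  I13: { [D → b ; e .] }  — reduce
  I14: { [L → ; b . num] }  — shift
  I15: { [L → ; b num .] }  — reduce

I6 contains complete items [D → num .], [L → num .] — reduce-reduce conflict.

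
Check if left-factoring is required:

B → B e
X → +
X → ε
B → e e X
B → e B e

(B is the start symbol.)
Yes, B has productions with common prefix 'e'

Left-factoring is needed when two productions for the same non-terminal
share a common prefix on the right-hand side.

Productions for B:
  B → B e
  B → e e X
  B → e B e
Productions for X:
  X → +
  X → ε

Found common prefix 'e' in productions for B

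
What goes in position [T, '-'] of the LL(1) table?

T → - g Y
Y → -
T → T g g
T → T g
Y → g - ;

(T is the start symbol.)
T → - g Y, T → T g g, T → T g

To find M[T, '-'], we find productions for T where '-' is in the predict set (PREDICT(N → α) = (FIRST(α) \ {ε}) ∪ (FOLLOW(N) if α ⇒* ε)).

Relevant sets:
  FIRST(T) = { '-' }

T → - g Y: PREDICT = { '-' }
  '-' is in predict set, so this production goes in M[T, '-']
T → T g g: PREDICT = { '-' }
  '-' is in predict set, so this production goes in M[T, '-']
T → T g: PREDICT = { '-' }
  '-' is in predict set, so this production goes in M[T, '-']

M[T, '-'] = T → - g Y, T → T g g, T → T g  (a multiply-defined cell — the grammar is not LL(1))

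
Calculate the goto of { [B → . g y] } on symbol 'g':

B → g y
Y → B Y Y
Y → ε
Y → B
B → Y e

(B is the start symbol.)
{ [B → g . y] }

GOTO(I, 'g') = CLOSURE({ [A → αX.β] : [A → α.Xβ] ∈ I, X = 'g' })

Items with dot before 'g', with the dot advanced:
  [B → . g y] → [B → g . y]
Closure adds nothing (no advanced item has the dot before a non-terminal).

GOTO = { [B → g . y] }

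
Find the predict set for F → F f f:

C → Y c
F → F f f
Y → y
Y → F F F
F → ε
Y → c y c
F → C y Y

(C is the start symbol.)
{ 'c', 'f', 'y' }

PREDICT(F → F f f) = (FIRST(RHS) \ {ε}) ∪ (FOLLOW(F) if ε ∈ FIRST(RHS), i.e. RHS ⇒* ε)
FIRST(F) = { 'c', 'f', 'y', ε }
FIRST(F f f) = { 'c', 'f', 'y' }
ε ∉ FIRST(F f f), so FOLLOW(F) is not added.
PREDICT(F → F f f) = { 'c', 'f', 'y' }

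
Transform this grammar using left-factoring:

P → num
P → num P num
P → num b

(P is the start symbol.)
P → num P'
P' → ε
P' → P num
P' → b

Left-factoring transforms A → αβ₁ | αβ₂ into A → αA' and A' → β₁ | β₂
(α is the longest common prefix among the alternatives). Repeat until
no nonterminal has two alternatives with a common prefix.

Round 1: P has alternatives sharing prefix 'num'. Introduce P': P → num P'
  Add: P' → ε
  Add: P' → P num
  Add: P' → b

No remaining common prefixes — done.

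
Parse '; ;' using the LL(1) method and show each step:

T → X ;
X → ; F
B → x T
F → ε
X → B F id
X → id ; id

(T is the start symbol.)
Stack is shown with the top on the left.

Stack    Input  Action
----------------------
T $      ; ; $  output T → X ;
X ; $    ; ; $  output X → ; F
; F ; $  ; ; $  match ';'
F ; $    ; $    output F → ε
; $      ; $    match ';'
$        $      accept

The string is accepted.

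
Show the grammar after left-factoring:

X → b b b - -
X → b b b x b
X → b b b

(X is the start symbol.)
Left-factoring transforms A → αβ₁ | αβ₂ into A → αA' and A' → β₁ | β₂
(α is the longest common prefix among the alternatives). Repeat until
no nonterminal has two alternatives with a common prefix.

Round 1: X has alternatives sharing prefix 'b b b'. Introduce X': X → b b b X'
  Add: X' → - -
  Add: X' → x b
  Add: X' → ε

No remaining common prefixes — done.

Resulting grammar:
X → b b b X'
X' → - -
X' → x b
X' → ε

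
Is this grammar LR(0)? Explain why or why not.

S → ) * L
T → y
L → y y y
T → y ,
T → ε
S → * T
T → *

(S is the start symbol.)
A grammar is LR(0) if no state in the canonical LR(0) collection has:
  - both a shift item (dot before a terminal) and a complete item (shift-reduce conflict), or
  - two or more complete items (reduce-reduce conflict; the accept item [S' → S .] counts as a complete item here).

Augment with S' → S and build the canonical LR(0) collection (I0 = CLOSURE({[S' → . S]}), then GOTO on every symbol after a dot until no new states appear). It has 13 states:
  I0: { [S → . ) * L], [S → . * T], [S' → . S] }  — shift
  I1: { [S → ) . * L] }  — shift
  I2: { [S → * . T], [T → . *], [T → . y ,], [T → . y], [T → .] }  — shift, reduce
  I3: { [S' → S .] }  — accept
  I4: { [T → * .] }  — reduce
  I5: { [S → * T .] }  — reduce
  I6: { [T → y . ,], [T → y .] }  — shift, reduce
  I7: { [T → y , .] }  — reduce
  I8: { [L → . y y y], [S → ) * . L] }  — shift
  I9: { [S → ) * L .] }  — reduce
  I10: { [L → y . y y] }  — shift
  I11: { [L → y y . y] }  — shift
  I12: { [L → y y y .] }  — reduce

Conflict in state I2:
  Shift-reduce conflict between [T → .] and [T → . *]
So the grammar is NOT LR(0).

Answer: No. Shift-reduce conflict between [T → .] and [T → . *]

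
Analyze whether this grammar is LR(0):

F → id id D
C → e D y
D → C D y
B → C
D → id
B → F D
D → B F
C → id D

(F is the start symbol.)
Augment with F' → F and build the canonical LR(0) collection (I0 = CLOSURE({[F' → . F]}), then GOTO on every symbol after a dot until no new states appear). It has 19 states:
  I0: { [F → . id id D], [F' → . F] }  — shift
  I1: { [F' → F .] }  — accept
  I2: { [F → id . id D] }  — shift
  I3: { [B → . C], [B → . F D], [C → . e D y], [C → . id D], [D → . B F], [D → . C D y], [D → . id], [F → . id id D], [F → id id . D] }  — shift
  I4: { [D → B . F], [F → . id id D] }  — shift
  I5: { [B → . C], [B → . F D], [B → C .], [C → . e D y], [C → . id D], [D → . B F], [D → . C D y], [D → . id], [D → C . D y], [F → . id id D] }  — shift, reduce
  I6: { [F → id id D .] }  — reduce
  I7: { [B → . C], [B → . F D], [B → F . D], [C → . e D y], [C → . id D], [D → . B F], [D → . C D y], [D → . id], [F → . id id D] }  — shift
  I8: { [B → . C], [B → . F D], [C → . e D y], [C → . id D], [C → e . D y], [D → . B F], [D → . C D y], [D → . id], [F → . id id D] }  — shift
  I9: { [B → . C], [B → . F D], [C → . e D y], [C → . id D], [C → id . D], [D → . B F], [D → . C D y], [D → . id], [D → id .], [F → . id id D], [F → id . id D] }  — shift, reduce
  I10: { [C → id D .] }  — reduce
  I11: { [B → . C], [B → . F D], [C → . e D y], [C → . id D], [C → id . D], [D → . B F], [D → . C D y], [D → . id], [D → id .], [F → . id id D], [F → id . id D], [F → id id . D] }  — shift, reduce
  I12: { [C → id D .], [F → id id D .] }  — 2 reduces
  I13: { [C → e D . y] }  — shift
  I14: { [C → e D y .] }  — reduce
  I15: { [B → F D .] }  — reduce
  I16: { [D → C D . y] }  — shift
  I17: { [D → C D y .] }  — reduce
  I18: { [D → B F .] }  — reduce

Conflict in state I5:
  Shift-reduce conflict between [B → C .] and [C → . e D y]
So the grammar is NOT LR(0).

Answer: No. Shift-reduce conflict between [B → C .] and [C → . e D y]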